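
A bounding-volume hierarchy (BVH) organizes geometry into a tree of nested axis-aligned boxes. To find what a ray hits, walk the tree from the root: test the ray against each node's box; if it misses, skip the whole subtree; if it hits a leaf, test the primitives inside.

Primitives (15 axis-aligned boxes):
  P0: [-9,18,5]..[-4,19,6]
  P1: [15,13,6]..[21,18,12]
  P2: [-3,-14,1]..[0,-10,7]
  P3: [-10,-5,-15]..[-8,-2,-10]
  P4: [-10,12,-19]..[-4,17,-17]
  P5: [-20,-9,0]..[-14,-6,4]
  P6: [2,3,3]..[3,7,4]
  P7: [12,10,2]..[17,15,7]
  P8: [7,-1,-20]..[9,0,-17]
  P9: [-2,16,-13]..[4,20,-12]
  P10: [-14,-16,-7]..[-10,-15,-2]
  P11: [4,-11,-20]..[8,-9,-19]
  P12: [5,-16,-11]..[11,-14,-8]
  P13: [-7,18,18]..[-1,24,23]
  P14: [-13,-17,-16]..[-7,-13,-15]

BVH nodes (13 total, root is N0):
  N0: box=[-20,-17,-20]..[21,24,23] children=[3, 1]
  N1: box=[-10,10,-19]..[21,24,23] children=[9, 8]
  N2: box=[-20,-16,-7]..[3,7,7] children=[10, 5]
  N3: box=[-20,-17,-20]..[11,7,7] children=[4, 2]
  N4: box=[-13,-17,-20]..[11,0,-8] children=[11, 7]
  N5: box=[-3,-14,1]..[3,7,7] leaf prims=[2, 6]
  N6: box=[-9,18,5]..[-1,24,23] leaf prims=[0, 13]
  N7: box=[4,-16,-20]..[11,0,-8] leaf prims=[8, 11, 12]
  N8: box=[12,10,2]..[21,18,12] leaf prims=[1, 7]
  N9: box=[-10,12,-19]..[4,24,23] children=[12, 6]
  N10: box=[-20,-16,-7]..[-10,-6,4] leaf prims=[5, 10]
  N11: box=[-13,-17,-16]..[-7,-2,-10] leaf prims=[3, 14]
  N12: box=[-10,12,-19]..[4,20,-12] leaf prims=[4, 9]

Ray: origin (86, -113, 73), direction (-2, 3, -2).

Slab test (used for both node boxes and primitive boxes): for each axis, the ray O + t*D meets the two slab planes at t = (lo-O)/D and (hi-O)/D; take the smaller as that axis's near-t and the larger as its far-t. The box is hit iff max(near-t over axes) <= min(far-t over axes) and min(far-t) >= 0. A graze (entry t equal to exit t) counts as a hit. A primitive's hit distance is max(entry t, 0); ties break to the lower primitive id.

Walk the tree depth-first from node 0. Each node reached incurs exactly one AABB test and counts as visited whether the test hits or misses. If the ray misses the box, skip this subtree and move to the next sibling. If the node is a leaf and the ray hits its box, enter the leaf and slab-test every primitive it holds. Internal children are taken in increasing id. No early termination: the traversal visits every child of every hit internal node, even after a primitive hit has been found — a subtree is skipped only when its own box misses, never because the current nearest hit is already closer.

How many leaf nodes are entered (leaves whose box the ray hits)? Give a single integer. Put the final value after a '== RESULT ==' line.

Traverse from the root:
N0 x:[65/2,53] y:[32,137/3] z:[25,93/2] -> hit [65/2,137/3], descend [1, 3]
  N1 x:[65/2,48] y:[41,137/3] z:[25,46] -> hit [41,137/3], descend [8, 9]
    N8 x:[65/2,37] y:[41,131/3] z:[61/2,71/2] -> miss, prune
    N9 x:[41,48] y:[125/3,137/3] z:[25,46] -> hit [125/3,137/3], descend [6, 12]
      N6 x:[87/2,95/2] y:[131/3,137/3] z:[25,34] -> miss, prune
      N12 x:[41,48] y:[125/3,133/3] z:[85/2,46] -> hit [85/2,133/3] leaf, test {P4(miss), P9@t=43}
  N3 x:[75/2,53] y:[32,40] z:[33,93/2] -> hit [75/2,40], descend [2, 4]
    N2 x:[83/2,53] y:[97/3,40] z:[33,40] -> miss, prune
    N4 x:[75/2,99/2] y:[32,113/3] z:[81/2,93/2] -> miss, prune

order=[0, 1, 8, 9, 6, 12, 3, 2, 4]  |boxes|=9  |leaves|=1  hit=P9

== RESULT ==
1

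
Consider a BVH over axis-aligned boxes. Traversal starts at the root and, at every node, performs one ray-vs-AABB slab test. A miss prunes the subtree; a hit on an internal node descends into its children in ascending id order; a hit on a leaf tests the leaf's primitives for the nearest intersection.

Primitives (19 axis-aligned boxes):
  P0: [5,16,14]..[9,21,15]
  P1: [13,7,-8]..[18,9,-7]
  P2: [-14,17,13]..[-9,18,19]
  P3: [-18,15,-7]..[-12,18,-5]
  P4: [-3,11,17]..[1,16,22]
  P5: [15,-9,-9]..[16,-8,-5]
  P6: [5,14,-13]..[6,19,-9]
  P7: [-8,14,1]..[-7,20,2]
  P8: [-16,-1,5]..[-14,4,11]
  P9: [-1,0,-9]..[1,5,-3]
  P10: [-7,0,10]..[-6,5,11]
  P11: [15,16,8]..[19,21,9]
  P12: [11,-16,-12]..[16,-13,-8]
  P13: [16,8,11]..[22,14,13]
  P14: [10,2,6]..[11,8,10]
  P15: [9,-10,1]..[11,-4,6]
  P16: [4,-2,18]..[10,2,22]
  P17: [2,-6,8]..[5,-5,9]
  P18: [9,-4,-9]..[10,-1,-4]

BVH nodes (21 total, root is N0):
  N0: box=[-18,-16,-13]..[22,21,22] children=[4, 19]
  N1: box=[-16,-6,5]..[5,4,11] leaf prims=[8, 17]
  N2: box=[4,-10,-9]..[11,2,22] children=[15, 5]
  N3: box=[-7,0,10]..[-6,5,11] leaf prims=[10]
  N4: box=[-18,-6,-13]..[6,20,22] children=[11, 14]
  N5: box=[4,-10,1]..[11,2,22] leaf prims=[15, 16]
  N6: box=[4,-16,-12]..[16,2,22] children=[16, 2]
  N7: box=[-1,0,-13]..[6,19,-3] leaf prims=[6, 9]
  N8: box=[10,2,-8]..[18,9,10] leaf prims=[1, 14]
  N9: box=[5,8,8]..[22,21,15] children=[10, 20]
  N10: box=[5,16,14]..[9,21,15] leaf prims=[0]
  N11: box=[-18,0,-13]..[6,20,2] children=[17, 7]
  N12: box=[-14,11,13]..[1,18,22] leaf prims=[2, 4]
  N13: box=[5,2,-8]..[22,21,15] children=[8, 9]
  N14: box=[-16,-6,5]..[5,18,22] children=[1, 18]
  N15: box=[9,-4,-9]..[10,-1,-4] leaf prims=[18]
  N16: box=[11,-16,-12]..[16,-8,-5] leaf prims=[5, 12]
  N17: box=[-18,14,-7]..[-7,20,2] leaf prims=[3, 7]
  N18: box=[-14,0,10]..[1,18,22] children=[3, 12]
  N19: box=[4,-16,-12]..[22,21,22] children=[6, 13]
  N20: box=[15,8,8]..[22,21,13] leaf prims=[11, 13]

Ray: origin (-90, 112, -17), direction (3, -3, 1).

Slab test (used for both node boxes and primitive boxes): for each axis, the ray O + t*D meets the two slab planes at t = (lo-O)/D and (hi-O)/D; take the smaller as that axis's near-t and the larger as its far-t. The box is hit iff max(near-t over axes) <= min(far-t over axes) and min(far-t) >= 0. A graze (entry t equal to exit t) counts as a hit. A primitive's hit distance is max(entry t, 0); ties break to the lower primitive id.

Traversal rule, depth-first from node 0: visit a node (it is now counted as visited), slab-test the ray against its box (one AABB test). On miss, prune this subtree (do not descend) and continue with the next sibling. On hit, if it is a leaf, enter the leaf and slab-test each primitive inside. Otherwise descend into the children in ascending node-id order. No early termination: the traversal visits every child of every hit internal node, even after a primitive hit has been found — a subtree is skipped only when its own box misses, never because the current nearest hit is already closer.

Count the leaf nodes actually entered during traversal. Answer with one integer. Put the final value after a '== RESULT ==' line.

Trace the traversal:
N0 x:[24,112/3] y:[91/3,128/3] z:[4,39] -> hit [91/3,112/3], descend [4, 19]
  N4 x:[24,32] y:[92/3,118/3] z:[4,39] -> hit [92/3,32], descend [11, 14]
    N11 x:[24,32] y:[92/3,112/3] z:[4,19] -> miss, prune
    N14 x:[74/3,95/3] y:[94/3,118/3] z:[22,39] -> hit [94/3,95/3], descend [1, 18]
      N1 x:[74/3,95/3] y:[36,118/3] z:[22,28] -> miss, prune
      N18 x:[76/3,91/3] y:[94/3,112/3] z:[27,39] -> miss, prune
  N19 x:[94/3,112/3] y:[91/3,128/3] z:[5,39] -> hit [94/3,112/3], descend [6, 13]
    N6 x:[94/3,106/3] y:[110/3,128/3] z:[5,39] -> miss, prune
    N13 x:[95/3,112/3] y:[91/3,110/3] z:[9,32] -> hit [95/3,32], descend [8, 9]
      N8 x:[100/3,36] y:[103/3,110/3] z:[9,27] -> miss, prune
      N9 x:[95/3,112/3] y:[91/3,104/3] z:[25,32] -> hit [95/3,32], descend [10, 20]
        N10 x:[95/3,33] y:[91/3,32] z:[31,32] -> hit [95/3,32] leaf, test {P0@t=95/3}
        N20 x:[35,112/3] y:[91/3,104/3] z:[25,30] -> miss, prune

order=[0, 4, 11, 14, 1, 18, 19, 6, 13, 8, 9, 10, 20]  |boxes|=13  |leaves|=1  hit=P0

== RESULT ==
1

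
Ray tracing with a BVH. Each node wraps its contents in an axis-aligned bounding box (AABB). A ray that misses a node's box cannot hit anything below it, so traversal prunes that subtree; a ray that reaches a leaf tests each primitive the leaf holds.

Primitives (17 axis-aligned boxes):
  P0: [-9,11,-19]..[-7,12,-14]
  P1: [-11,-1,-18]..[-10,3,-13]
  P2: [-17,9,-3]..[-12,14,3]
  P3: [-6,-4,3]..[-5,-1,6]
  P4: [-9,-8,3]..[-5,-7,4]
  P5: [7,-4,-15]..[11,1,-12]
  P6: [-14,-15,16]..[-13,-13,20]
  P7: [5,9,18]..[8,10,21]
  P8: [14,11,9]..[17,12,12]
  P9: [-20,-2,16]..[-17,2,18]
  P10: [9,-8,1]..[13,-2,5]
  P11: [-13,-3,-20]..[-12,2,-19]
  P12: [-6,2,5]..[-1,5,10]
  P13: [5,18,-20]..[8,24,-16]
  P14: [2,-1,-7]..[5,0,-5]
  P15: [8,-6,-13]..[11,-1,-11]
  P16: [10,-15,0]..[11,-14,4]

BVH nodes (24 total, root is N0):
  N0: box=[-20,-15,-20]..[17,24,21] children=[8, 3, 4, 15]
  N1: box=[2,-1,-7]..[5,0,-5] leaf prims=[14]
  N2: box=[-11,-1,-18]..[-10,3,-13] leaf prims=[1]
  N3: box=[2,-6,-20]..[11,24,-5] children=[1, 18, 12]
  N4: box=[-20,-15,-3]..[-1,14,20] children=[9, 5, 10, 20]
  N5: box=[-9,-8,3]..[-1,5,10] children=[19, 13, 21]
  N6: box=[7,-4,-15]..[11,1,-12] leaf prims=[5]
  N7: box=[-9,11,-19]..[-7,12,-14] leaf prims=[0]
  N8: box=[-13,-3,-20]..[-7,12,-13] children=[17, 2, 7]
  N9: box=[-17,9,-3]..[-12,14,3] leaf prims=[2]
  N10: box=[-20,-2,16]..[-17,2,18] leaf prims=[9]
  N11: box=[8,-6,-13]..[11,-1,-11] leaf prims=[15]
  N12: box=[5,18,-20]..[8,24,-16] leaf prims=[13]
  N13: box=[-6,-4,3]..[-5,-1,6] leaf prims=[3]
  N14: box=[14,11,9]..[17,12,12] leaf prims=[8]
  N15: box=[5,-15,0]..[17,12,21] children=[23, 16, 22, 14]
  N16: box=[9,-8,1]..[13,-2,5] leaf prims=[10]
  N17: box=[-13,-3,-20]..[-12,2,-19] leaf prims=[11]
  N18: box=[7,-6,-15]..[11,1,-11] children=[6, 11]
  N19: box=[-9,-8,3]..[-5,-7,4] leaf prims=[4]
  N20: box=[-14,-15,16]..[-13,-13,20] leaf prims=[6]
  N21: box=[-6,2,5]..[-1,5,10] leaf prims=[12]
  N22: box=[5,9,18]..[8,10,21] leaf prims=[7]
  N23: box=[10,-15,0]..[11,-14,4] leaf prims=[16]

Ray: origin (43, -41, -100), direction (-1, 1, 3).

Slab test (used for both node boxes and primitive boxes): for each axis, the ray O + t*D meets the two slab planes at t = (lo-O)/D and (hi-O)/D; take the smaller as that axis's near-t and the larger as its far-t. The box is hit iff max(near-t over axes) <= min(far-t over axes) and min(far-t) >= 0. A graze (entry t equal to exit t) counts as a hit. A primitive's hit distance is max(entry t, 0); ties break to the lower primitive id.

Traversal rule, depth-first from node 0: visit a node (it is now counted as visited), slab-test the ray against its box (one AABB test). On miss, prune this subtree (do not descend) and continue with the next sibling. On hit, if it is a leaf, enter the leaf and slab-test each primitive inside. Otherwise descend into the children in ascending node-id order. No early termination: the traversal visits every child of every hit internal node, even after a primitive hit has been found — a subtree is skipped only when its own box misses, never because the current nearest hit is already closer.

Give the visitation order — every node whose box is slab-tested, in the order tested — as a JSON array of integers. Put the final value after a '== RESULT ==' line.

Trace the traversal:
N0 x:[26,63] y:[26,65] z:[80/3,121/3] -> hit [80/3,121/3], descend [3, 4, 8, 15]
  N3 x:[32,41] y:[35,65] z:[80/3,95/3] -> miss, prune
  N4 x:[44,63] y:[26,55] z:[97/3,40] -> miss, prune
  N8 x:[50,56] y:[38,53] z:[80/3,29] -> miss, prune
  N15 x:[26,38] y:[26,53] z:[100/3,121/3] -> hit [100/3,38], descend [14, 16, 22, 23]
    N14 x:[26,29] y:[52,53] z:[109/3,112/3] -> miss, prune
    N16 x:[30,34] y:[33,39] z:[101/3,35] -> hit [101/3,34] leaf, test {P10@t=101/3}
    N22 x:[35,38] y:[50,51] z:[118/3,121/3] -> miss, prune
    N23 x:[32,33] y:[26,27] z:[100/3,104/3] -> miss, prune

Visited [0, 3, 4, 8, 15, 14, 16, 22, 23]. Tests: 9 box, 1 leaf. Nearest: P10.

== RESULT ==
[0, 3, 4, 8, 15, 14, 16, 22, 23]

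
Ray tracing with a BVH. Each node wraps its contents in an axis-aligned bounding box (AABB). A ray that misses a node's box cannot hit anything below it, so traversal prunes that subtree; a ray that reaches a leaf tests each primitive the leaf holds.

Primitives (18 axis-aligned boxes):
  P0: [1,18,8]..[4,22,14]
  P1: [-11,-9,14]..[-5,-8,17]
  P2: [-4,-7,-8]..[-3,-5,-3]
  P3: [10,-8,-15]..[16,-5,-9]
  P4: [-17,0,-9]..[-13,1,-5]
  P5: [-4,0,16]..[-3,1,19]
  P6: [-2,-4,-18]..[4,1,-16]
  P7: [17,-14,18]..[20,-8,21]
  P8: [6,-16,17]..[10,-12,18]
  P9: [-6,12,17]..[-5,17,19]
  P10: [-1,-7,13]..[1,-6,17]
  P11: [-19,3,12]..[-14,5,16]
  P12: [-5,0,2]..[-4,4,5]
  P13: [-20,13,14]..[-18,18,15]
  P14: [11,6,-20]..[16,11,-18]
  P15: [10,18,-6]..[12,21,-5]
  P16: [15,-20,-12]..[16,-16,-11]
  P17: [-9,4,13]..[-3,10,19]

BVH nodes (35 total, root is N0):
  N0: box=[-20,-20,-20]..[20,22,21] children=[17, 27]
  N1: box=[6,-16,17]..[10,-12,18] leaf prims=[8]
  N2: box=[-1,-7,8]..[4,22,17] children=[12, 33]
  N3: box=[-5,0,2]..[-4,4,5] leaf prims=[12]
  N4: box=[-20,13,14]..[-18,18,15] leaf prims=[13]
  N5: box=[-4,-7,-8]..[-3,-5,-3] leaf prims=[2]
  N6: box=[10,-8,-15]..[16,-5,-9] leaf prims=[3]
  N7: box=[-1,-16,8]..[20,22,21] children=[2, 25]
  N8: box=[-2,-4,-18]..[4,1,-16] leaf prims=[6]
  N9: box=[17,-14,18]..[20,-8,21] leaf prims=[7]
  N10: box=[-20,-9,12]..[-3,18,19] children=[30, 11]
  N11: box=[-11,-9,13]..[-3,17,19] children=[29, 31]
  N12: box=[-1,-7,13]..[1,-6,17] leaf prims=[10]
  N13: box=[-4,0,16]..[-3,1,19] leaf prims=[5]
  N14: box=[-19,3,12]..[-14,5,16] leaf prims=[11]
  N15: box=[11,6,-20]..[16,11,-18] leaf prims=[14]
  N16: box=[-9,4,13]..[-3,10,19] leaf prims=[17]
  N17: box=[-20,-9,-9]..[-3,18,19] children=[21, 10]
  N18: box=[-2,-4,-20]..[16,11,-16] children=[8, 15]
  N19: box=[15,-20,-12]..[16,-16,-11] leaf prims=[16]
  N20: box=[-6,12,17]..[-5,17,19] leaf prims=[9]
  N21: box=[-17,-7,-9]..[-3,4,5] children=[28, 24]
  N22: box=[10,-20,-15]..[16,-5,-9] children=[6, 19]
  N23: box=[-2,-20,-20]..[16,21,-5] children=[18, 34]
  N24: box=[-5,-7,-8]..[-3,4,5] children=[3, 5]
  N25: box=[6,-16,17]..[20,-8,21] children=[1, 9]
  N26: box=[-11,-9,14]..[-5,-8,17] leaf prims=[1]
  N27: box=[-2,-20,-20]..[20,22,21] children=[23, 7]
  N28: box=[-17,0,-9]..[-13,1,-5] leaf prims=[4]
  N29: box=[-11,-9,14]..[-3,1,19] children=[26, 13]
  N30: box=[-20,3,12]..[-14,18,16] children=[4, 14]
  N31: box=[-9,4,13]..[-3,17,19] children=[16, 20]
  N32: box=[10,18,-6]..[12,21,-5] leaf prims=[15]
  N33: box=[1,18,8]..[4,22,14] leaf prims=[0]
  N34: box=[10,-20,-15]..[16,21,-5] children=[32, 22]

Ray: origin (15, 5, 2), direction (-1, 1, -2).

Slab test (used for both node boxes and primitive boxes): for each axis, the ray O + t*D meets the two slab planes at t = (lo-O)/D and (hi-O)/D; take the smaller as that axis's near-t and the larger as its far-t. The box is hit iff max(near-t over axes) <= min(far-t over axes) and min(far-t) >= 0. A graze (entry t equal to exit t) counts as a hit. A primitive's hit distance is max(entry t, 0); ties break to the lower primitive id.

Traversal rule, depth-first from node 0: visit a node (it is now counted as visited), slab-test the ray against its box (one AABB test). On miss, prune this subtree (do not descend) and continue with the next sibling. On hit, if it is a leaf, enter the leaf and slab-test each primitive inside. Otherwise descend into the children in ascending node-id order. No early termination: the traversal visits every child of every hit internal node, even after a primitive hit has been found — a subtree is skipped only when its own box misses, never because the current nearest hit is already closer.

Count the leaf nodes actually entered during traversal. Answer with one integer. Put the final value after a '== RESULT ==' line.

Walk:
N0 x:[-5,35] y:[-25,17] z:[-19/2,11] -> hit [-5,11], descend [17, 27]
  N17 x:[18,35] y:[-14,13] z:[-17/2,11/2] -> miss, prune
  N27 x:[-5,17] y:[-25,17] z:[-19/2,11] -> hit [-5,11], descend [7, 23]
    N7 x:[-5,16] y:[-21,17] z:[-19/2,-3] -> miss, prune
    N23 x:[-1,17] y:[-25,16] z:[7/2,11] -> hit [7/2,11], descend [18, 34]
      N18 x:[-1,17] y:[-9,6] z:[9,11] -> miss, prune
      N34 x:[-1,5] y:[-25,16] z:[7/2,17/2] -> hit [7/2,5], descend [22, 32]
        N22 x:[-1,5] y:[-25,-10] z:[11/2,17/2] -> miss, prune
        N32 x:[3,5] y:[13,16] z:[7/2,4] -> miss, prune

9 AABB tests over nodes [0, 17, 27, 7, 23, 18, 34, 22, 32]; 0 leaves entered; closest miss.

== RESULT ==
0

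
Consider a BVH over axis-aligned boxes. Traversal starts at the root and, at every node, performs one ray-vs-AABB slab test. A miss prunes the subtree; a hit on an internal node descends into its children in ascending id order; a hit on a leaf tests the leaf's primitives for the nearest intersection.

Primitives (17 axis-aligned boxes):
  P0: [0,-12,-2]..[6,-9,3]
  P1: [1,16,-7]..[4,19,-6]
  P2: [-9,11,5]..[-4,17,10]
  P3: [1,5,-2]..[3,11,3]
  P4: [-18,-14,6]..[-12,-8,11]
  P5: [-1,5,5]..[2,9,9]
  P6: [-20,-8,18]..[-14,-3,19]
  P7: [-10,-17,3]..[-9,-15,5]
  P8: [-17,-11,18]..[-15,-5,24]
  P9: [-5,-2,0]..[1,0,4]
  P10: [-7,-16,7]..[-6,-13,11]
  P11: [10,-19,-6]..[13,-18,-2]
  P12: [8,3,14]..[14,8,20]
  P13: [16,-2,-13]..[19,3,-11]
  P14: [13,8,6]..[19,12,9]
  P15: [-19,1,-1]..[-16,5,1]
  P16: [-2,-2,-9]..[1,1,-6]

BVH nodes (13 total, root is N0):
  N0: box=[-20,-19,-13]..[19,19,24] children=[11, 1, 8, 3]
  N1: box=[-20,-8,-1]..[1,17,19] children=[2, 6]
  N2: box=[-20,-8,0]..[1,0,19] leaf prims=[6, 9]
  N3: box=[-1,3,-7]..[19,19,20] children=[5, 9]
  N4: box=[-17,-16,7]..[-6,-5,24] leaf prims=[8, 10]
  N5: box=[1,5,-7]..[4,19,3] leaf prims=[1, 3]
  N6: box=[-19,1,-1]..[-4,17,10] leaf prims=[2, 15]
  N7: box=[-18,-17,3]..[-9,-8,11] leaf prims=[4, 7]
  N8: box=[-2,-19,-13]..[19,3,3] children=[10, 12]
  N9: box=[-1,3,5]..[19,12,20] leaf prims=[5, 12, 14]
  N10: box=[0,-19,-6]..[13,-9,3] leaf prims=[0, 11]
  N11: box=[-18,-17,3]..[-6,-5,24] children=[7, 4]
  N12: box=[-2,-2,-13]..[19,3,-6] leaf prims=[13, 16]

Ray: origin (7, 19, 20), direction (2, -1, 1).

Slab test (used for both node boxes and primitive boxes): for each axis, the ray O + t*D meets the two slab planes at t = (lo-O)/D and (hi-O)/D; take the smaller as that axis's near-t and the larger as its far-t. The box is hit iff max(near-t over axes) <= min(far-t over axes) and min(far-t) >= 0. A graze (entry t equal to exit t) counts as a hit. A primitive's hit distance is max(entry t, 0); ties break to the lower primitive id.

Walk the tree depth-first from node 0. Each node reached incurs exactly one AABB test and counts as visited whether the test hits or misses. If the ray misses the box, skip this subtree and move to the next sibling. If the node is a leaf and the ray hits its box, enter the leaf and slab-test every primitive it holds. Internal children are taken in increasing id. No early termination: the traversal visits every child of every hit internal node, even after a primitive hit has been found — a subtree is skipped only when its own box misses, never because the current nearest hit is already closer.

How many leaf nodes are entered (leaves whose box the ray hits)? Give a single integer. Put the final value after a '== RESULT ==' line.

Traverse from the root:
N0 x:[-27/2,6] y:[0,38] z:[-33,4] -> hit [0,4], descend [1, 3, 8, 11]
  N1 x:[-27/2,-3] y:[2,27] z:[-21,-1] -> miss, prune
  N3 x:[-4,6] y:[0,16] z:[-27,0] -> hit [0,0], descend [5, 9]
    N5 x:[-3,-3/2] y:[0,14] z:[-27,-17] -> miss, prune
    N9 x:[-4,6] y:[7,16] z:[-15,0] -> miss, prune
  N8 x:[-9/2,6] y:[16,38] z:[-33,-17] -> miss, prune
  N11 x:[-25/2,-13/2] y:[24,36] z:[-17,4] -> miss, prune

Summary -> nodes [0, 1, 3, 5, 9, 8, 11]; box-tests=7; leaf-entries=0; first=miss

== RESULT ==
0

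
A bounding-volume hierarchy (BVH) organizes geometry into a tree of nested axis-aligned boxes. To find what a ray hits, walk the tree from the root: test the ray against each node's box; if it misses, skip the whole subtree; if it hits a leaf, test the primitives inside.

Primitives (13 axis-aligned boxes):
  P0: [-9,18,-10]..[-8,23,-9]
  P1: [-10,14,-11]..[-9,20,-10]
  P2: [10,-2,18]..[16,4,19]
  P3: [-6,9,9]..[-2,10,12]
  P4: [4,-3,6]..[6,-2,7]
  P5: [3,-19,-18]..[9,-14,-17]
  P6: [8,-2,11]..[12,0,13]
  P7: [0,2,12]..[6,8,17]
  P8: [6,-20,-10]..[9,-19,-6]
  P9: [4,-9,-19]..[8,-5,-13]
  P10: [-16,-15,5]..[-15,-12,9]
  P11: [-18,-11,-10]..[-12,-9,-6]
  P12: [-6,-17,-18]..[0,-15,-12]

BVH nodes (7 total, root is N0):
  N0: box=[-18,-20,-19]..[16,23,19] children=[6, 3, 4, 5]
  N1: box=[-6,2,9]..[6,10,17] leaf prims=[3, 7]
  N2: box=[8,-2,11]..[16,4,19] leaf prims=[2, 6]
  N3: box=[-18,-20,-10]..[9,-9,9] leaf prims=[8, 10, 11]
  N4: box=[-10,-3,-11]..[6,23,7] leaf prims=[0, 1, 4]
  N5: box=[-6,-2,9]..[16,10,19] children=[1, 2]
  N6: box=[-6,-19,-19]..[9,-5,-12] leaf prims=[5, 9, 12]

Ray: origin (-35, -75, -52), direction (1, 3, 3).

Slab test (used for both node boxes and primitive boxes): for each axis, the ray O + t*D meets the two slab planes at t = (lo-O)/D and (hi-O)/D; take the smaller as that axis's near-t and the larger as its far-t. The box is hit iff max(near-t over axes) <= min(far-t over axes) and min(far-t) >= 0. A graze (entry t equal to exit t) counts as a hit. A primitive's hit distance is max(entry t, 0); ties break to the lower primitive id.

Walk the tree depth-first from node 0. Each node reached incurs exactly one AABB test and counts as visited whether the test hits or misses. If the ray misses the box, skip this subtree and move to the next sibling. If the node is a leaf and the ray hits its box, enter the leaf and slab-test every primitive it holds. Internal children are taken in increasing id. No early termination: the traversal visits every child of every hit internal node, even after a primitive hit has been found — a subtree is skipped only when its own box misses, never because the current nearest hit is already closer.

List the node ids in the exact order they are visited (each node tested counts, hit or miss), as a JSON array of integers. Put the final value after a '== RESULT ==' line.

Traverse from the root:
N0 x:[17,51] y:[55/3,98/3] z:[11,71/3] -> hit [55/3,71/3], descend [3, 4, 5, 6]
  N3 x:[17,44] y:[55/3,22] z:[14,61/3] -> hit [55/3,61/3] leaf, test {P8(miss), P10@t=20, P11(miss)}
  N4 x:[25,41] y:[24,98/3] z:[41/3,59/3] -> miss, prune
  N5 x:[29,51] y:[73/3,85/3] z:[61/3,71/3] -> miss, prune
  N6 x:[29,44] y:[56/3,70/3] z:[11,40/3] -> miss, prune

Visited [0, 3, 4, 5, 6]. Tests: 5 box, 1 leaf. Nearest: P10.

== RESULT ==
[0, 3, 4, 5, 6]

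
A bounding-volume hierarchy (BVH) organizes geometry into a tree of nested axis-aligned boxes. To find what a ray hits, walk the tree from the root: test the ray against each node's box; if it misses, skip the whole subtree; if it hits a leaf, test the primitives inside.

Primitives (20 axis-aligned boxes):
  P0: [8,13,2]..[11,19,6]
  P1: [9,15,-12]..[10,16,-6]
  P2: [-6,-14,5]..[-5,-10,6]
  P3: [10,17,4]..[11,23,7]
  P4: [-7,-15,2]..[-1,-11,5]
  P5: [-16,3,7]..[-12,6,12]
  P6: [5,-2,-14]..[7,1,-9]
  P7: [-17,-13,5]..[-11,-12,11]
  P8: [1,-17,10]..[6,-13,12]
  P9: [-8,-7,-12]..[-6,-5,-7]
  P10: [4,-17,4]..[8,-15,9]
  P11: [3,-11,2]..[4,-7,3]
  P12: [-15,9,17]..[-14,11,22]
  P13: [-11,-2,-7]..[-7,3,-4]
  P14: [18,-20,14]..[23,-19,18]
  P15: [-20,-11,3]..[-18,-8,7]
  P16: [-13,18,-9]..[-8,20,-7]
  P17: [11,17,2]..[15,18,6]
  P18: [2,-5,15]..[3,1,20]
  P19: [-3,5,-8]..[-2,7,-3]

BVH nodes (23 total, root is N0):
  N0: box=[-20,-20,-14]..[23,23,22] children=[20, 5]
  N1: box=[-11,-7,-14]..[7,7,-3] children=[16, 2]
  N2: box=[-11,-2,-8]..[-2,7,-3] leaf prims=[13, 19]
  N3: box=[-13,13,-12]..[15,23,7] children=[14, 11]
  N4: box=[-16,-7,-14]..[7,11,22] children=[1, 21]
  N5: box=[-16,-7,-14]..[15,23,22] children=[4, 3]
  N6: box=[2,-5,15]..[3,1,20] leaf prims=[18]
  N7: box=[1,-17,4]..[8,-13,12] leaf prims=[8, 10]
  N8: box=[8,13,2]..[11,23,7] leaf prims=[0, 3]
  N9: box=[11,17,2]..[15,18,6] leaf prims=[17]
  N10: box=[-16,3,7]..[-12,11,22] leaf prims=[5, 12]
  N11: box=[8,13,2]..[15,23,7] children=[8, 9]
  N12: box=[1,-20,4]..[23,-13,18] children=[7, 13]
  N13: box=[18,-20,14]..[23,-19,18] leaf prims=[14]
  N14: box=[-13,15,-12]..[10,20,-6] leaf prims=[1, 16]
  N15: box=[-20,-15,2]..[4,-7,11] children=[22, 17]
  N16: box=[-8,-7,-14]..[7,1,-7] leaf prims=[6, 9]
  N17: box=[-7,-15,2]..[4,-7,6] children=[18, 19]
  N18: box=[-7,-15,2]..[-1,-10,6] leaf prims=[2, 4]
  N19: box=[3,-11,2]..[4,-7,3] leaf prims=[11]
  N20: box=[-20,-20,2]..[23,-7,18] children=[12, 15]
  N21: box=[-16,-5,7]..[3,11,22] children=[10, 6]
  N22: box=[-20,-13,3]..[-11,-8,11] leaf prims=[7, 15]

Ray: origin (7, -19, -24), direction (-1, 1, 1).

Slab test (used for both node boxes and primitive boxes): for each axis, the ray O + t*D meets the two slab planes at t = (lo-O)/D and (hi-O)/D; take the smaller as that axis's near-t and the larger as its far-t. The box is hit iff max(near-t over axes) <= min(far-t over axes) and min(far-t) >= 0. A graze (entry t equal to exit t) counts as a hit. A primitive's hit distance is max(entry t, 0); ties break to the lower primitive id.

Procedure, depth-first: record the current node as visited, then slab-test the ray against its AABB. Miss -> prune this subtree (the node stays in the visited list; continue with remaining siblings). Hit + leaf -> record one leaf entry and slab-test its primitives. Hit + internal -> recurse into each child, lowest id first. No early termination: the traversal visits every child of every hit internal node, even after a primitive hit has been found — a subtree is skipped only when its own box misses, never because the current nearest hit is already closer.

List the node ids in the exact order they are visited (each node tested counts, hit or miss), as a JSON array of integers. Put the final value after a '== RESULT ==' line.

Walk:
N0 x:[-16,27] y:[-1,42] z:[10,46] -> hit [10,27], descend [5, 20]
  N5 x:[-8,23] y:[12,42] z:[10,46] -> hit [12,23], descend [3, 4]
    N3 x:[-8,20] y:[32,42] z:[12,31] -> miss, prune
    N4 x:[0,23] y:[12,30] z:[10,46] -> hit [12,23], descend [1, 21]
      N1 x:[0,18] y:[12,26] z:[10,21] -> hit [12,18], descend [2, 16]
        N2 x:[9,18] y:[17,26] z:[16,21] -> hit [17,18] leaf, test {P13@t=17, P19(miss)}
        N16 x:[0,15] y:[12,20] z:[10,17] -> hit [12,15] leaf, test {P6(miss), P9@t=13}
      N21 x:[4,23] y:[14,30] z:[31,46] -> miss, prune
  N20 x:[-16,27] y:[-1,12] z:[26,42] -> miss, prune

order=[0, 5, 3, 4, 1, 2, 16, 21, 20]  |boxes|=9  |leaves|=2  hit=P9

== RESULT ==
[0, 5, 3, 4, 1, 2, 16, 21, 20]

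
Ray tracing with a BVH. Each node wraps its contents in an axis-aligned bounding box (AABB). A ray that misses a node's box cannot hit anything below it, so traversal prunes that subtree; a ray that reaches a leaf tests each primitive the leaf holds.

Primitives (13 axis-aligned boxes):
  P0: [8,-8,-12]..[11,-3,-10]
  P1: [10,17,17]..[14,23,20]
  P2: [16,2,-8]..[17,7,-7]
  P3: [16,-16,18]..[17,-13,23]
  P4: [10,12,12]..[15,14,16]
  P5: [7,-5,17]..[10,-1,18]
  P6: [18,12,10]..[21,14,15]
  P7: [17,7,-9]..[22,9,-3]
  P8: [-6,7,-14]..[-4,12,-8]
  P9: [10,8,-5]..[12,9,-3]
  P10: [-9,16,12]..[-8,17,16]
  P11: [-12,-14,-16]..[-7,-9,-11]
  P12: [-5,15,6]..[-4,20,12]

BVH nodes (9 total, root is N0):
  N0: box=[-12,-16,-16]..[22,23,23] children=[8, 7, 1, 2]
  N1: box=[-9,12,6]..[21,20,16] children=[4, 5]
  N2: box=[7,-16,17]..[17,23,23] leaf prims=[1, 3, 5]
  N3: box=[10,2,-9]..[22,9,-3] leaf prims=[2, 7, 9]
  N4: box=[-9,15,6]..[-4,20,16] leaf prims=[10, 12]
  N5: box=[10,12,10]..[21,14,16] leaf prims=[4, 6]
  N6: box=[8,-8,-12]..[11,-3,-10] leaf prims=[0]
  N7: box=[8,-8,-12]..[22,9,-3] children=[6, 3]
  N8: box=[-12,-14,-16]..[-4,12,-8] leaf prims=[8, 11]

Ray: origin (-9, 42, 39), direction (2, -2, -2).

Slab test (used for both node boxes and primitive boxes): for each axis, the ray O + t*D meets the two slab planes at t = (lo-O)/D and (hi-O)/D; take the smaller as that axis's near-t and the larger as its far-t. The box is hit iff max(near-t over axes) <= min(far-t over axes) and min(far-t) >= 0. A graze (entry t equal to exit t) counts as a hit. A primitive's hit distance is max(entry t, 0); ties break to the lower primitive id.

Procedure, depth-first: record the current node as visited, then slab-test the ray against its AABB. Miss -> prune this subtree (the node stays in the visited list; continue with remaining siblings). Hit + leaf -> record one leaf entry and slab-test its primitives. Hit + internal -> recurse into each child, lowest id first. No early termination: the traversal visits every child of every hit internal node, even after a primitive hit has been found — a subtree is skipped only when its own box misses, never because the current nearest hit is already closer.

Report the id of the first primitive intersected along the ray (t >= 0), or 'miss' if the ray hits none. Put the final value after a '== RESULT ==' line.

Trace the traversal:
N0 x:[-3/2,31/2] y:[19/2,29] z:[8,55/2] -> hit [19/2,31/2], descend [1, 2, 7, 8]
  N1 x:[0,15] y:[11,15] z:[23/2,33/2] -> hit [23/2,15], descend [4, 5]
    N4 x:[0,5/2] y:[11,27/2] z:[23/2,33/2] -> miss, prune
    N5 x:[19/2,15] y:[14,15] z:[23/2,29/2] -> hit [14,29/2] leaf, test {P4(miss), P6@t=14}
  N2 x:[8,13] y:[19/2,29] z:[8,11] -> hit [19/2,11] leaf, test {P1@t=19/2, P3(miss), P5(miss)}
  N7 x:[17/2,31/2] y:[33/2,25] z:[21,51/2] -> miss, prune
  N8 x:[-3/2,5/2] y:[15,28] z:[47/2,55/2] -> miss, prune

order=[0, 1, 4, 5, 2, 7, 8]  |boxes|=7  |leaves|=2  hit=P1

== RESULT ==
1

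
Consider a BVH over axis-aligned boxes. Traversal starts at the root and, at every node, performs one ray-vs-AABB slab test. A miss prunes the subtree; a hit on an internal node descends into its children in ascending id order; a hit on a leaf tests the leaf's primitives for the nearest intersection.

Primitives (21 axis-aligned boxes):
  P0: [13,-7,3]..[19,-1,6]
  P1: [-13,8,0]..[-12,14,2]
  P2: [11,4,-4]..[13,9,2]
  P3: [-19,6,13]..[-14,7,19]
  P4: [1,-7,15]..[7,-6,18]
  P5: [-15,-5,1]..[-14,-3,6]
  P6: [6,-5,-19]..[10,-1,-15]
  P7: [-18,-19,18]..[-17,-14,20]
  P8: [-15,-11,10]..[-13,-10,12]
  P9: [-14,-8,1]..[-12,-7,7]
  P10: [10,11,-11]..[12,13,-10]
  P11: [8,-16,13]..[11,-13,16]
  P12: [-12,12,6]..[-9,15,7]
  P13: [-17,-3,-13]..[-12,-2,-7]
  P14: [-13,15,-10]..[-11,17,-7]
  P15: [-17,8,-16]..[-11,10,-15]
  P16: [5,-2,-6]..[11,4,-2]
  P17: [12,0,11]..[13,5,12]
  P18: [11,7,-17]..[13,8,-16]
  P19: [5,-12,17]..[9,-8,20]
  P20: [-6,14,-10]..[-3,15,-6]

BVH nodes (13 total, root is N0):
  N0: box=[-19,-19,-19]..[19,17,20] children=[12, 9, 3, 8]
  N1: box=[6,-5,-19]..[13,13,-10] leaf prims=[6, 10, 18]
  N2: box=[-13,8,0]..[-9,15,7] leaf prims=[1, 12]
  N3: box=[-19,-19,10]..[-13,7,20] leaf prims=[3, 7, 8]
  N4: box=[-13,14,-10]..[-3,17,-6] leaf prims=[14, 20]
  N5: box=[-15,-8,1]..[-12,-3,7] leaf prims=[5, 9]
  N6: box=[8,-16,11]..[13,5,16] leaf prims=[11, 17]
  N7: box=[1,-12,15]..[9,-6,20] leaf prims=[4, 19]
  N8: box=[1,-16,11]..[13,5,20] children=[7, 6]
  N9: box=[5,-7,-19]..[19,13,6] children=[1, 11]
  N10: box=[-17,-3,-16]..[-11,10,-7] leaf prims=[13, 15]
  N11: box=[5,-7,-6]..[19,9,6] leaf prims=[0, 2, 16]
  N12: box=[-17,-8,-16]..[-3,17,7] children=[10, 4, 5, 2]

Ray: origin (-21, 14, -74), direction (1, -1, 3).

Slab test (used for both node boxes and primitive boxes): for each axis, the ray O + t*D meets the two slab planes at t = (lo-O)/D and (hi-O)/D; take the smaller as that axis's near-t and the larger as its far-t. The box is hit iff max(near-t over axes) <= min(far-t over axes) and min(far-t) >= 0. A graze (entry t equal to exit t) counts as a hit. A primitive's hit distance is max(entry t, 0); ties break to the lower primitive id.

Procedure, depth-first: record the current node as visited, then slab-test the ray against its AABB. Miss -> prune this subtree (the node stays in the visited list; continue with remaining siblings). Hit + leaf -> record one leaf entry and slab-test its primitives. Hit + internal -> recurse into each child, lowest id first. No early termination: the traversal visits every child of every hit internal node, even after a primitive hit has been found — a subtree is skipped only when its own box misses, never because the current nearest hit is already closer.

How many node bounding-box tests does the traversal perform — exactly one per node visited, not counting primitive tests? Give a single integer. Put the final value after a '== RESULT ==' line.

Trace the traversal:
N0 x:[2,40] y:[-3,33] z:[55/3,94/3] -> hit [55/3,94/3], descend [3, 8, 9, 12]
  N3 x:[2,8] y:[7,33] z:[28,94/3] -> miss, prune
  N8 x:[22,34] y:[9,30] z:[85/3,94/3] -> hit [85/3,30], descend [6, 7]
    N6 x:[29,34] y:[9,30] z:[85/3,30] -> hit [29,30] leaf, test {P11@t=29, P17(miss)}
    N7 x:[22,30] y:[20,26] z:[89/3,94/3] -> miss, prune
  N9 x:[26,40] y:[1,21] z:[55/3,80/3] -> miss, prune
  N12 x:[4,18] y:[-3,22] z:[58/3,27] -> miss, prune

Summary -> nodes [0, 3, 8, 6, 7, 9, 12]; box-tests=7; leaf-entries=1; first=P11

== RESULT ==
7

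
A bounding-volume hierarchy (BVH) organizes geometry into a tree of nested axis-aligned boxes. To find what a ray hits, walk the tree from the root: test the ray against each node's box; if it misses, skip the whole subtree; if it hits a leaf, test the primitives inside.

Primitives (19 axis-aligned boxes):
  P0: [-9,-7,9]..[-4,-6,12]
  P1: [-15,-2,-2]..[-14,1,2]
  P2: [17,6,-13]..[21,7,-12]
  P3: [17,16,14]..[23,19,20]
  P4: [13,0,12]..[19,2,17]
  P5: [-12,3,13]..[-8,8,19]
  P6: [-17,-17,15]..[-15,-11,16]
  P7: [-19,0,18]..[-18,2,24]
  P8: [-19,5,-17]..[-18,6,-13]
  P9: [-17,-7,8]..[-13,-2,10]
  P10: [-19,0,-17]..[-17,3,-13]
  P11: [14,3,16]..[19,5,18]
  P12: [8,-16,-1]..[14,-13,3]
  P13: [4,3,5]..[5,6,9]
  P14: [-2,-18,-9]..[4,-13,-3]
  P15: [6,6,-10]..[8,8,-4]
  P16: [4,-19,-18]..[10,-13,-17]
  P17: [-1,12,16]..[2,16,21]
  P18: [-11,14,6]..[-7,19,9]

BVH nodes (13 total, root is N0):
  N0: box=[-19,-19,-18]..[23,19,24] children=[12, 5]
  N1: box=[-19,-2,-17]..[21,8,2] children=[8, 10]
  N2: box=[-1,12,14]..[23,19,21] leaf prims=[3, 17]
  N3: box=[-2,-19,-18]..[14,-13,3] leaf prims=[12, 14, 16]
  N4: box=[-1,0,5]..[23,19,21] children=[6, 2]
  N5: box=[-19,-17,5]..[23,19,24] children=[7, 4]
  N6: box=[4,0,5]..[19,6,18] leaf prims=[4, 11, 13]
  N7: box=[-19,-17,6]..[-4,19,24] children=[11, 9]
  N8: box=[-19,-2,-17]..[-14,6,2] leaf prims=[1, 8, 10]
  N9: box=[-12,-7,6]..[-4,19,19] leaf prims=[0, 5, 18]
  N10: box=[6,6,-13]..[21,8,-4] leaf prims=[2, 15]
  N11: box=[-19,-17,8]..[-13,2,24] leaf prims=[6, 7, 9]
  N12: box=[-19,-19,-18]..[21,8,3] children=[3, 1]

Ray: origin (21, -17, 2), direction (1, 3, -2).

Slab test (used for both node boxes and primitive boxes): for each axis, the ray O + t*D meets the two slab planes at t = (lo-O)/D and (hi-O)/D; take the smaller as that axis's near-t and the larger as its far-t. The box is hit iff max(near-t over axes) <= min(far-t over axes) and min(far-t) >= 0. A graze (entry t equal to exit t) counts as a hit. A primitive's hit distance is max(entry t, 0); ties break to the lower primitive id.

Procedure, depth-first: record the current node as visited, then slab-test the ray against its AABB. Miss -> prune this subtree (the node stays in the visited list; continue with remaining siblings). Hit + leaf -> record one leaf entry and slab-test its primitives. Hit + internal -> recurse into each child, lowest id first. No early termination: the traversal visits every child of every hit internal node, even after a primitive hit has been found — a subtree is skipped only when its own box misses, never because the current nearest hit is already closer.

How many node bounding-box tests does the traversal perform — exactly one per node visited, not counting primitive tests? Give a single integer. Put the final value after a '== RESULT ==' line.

Trace the traversal:
N0 x:[-40,2] y:[-2/3,12] z:[-11,10] -> hit [-2/3,2], descend [5, 12]
  N5 x:[-40,2] y:[0,12] z:[-11,-3/2] -> miss, prune
  N12 x:[-40,0] y:[-2/3,25/3] z:[-1/2,10] -> hit [-1/2,0], descend [1, 3]
    N1 x:[-40,0] y:[5,25/3] z:[0,19/2] -> miss, prune
    N3 x:[-23,-7] y:[-2/3,4/3] z:[-1/2,10] -> miss, prune

5 AABB tests over nodes [0, 5, 12, 1, 3]; 0 leaves entered; closest miss.

== RESULT ==
5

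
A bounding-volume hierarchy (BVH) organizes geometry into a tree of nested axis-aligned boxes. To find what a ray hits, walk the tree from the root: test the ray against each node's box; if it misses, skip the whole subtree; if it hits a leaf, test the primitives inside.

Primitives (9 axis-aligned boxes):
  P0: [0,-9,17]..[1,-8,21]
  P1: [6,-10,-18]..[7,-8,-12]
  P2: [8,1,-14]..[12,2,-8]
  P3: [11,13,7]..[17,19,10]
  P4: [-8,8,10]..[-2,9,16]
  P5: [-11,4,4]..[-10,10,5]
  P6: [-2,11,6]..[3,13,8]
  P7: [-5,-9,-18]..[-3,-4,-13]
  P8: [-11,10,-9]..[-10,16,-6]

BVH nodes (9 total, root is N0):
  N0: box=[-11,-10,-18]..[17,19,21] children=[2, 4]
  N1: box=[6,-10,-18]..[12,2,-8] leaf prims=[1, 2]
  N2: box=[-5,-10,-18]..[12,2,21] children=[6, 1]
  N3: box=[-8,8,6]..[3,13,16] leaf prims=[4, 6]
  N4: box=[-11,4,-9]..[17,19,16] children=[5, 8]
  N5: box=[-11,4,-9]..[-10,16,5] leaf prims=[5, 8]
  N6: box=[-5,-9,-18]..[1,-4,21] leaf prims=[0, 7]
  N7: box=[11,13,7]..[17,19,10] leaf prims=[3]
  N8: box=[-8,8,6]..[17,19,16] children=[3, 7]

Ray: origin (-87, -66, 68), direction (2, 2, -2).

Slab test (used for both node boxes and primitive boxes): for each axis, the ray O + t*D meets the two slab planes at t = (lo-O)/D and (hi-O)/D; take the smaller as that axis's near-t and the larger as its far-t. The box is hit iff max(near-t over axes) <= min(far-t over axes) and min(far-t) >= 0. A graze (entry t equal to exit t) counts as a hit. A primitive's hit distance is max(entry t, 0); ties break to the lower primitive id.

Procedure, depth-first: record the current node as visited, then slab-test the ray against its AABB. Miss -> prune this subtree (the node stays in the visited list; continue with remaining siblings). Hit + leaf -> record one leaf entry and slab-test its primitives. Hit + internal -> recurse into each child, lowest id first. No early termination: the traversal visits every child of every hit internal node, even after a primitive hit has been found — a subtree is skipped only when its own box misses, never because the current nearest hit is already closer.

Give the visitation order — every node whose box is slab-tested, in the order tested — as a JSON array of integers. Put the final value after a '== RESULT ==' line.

Traverse from the root:
N0 x:[38,52] y:[28,85/2] z:[47/2,43] -> hit [38,85/2], descend [2, 4]
  N2 x:[41,99/2] y:[28,34] z:[47/2,43] -> miss, prune
  N4 x:[38,52] y:[35,85/2] z:[26,77/2] -> hit [38,77/2], descend [5, 8]
    N5 x:[38,77/2] y:[35,41] z:[63/2,77/2] -> hit [38,77/2] leaf, test {P5(miss), P8@t=38}
    N8 x:[79/2,52] y:[37,85/2] z:[26,31] -> miss, prune

Visited [0, 2, 4, 5, 8]. Tests: 5 box, 1 leaf. Nearest: P8.

== RESULT ==
[0, 2, 4, 5, 8]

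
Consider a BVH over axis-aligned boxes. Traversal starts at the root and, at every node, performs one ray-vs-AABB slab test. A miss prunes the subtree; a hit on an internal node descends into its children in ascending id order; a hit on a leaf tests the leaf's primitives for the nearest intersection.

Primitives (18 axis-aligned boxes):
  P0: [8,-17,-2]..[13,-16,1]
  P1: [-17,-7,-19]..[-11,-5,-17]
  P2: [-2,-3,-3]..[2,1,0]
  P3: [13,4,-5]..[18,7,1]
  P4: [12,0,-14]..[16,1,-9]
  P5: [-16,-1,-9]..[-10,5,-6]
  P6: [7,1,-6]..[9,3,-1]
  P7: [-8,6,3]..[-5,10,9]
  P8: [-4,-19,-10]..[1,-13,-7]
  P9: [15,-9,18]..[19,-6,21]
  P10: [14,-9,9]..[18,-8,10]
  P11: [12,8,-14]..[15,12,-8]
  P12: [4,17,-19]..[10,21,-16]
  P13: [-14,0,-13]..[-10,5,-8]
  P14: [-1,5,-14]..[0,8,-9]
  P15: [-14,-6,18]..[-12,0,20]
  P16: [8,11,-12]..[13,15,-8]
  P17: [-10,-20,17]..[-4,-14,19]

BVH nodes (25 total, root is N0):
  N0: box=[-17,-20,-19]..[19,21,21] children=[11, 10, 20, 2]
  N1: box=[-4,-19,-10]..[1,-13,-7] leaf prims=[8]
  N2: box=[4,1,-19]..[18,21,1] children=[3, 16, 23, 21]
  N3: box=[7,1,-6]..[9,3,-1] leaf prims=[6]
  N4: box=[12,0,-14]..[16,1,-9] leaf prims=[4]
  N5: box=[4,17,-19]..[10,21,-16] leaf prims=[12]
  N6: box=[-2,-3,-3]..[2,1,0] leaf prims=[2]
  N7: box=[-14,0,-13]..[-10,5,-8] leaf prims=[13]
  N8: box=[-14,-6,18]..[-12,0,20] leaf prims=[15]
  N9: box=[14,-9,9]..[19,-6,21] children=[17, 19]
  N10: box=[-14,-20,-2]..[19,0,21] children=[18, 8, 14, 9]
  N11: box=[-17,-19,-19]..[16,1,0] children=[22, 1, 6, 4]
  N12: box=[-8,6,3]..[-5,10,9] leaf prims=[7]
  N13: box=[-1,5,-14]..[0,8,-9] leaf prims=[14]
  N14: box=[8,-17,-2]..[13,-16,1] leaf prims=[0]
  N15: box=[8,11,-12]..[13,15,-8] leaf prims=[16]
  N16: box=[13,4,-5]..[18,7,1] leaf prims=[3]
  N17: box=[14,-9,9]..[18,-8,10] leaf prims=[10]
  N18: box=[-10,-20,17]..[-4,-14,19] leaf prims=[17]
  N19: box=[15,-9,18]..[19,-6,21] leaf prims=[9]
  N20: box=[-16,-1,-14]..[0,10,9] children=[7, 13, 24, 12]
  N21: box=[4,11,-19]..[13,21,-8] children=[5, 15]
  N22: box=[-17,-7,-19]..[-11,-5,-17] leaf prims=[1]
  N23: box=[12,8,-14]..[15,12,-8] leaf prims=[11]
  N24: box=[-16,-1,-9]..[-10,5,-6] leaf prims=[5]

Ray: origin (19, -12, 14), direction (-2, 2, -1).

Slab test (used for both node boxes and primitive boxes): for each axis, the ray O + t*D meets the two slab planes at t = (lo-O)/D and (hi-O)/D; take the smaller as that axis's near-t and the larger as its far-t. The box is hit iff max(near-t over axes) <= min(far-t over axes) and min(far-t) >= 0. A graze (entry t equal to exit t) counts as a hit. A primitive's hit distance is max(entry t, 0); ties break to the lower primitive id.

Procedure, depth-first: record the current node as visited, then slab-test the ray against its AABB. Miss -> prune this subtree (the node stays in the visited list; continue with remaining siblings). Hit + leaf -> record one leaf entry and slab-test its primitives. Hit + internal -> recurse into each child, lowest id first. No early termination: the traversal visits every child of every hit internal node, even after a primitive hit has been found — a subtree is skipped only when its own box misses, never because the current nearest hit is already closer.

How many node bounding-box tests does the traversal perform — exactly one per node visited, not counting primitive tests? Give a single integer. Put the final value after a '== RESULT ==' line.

Trace the traversal:
N0 x:[0,18] y:[-4,33/2] z:[-7,33] -> hit [0,33/2], descend [2, 10, 11, 20]
  N2 x:[1/2,15/2] y:[13/2,33/2] z:[13,33] -> miss, prune
  N10 x:[0,33/2] y:[-4,6] z:[-7,16] -> hit [0,6], descend [8, 9, 14, 18]
    N8 x:[31/2,33/2] y:[3,6] z:[-6,-4] -> miss, prune
    N9 x:[0,5/2] y:[3/2,3] z:[-7,5] -> hit [3/2,5/2], descend [17, 19]
      N17 x:[1/2,5/2] y:[3/2,2] z:[4,5] -> miss, prune
      N19 x:[0,2] y:[3/2,3] z:[-7,-4] -> miss, prune
    N14 x:[3,11/2] y:[-5/2,-2] z:[13,16] -> miss, prune
    N18 x:[23/2,29/2] y:[-4,-1] z:[-5,-3] -> miss, prune
  N11 x:[3/2,18] y:[-7/2,13/2] z:[14,33] -> miss, prune
  N20 x:[19/2,35/2] y:[11/2,11] z:[5,28] -> hit [19/2,11], descend [7, 12, 13, 24]
    N7 x:[29/2,33/2] y:[6,17/2] z:[22,27] -> miss, prune
    N12 x:[12,27/2] y:[9,11] z:[5,11] -> miss, prune
    N13 x:[19/2,10] y:[17/2,10] z:[23,28] -> miss, prune
    N24 x:[29/2,35/2] y:[11/2,17/2] z:[20,23] -> miss, prune

Summary -> nodes [0, 2, 10, 8, 9, 17, 19, 14, 18, 11, 20, 7, 12, 13, 24]; box-tests=15; leaf-entries=0; first=miss

== RESULT ==
15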